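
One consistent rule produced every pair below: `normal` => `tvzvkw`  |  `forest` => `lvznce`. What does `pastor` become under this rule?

In normal: n→t is +6, o→v is +7, r→z is +8, m→v is +9 — the shift increases by 1 each position. The shift increases by 1 at each position, starting from +6: 6, 7, 8, ….
Applying it to pastor: p+6=v, a+7=h, s+8=a, t+9=c, o+10=y, r+11=c.

vhacyc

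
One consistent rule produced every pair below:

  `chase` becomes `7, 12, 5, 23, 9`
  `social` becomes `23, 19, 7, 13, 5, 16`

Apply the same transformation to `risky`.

22, 13, 23, 15, 29

c is letter #3 and maps to 7: an offset of 4. The number is (letter's place in the alphabet, a=1) + 4.
On risky: r=18→22, i=9→13, s=19→23, k=11→15, y=25→29.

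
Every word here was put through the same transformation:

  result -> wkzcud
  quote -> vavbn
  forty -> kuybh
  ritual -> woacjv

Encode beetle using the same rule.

In result: r→w is +5, e→k is +6, s→z is +7, u→c is +8 — the shift increases by 1 each position. Letter i (0-indexed) is shifted by i+5, so successive shifts are 5, 6, 7, ….
On beetle: b+5=g, e+6=k, e+7=l, t+8=b, l+9=u, e+10=o.

gklbuo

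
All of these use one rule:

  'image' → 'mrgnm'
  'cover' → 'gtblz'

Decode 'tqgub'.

In image: i→m is +4, m→r is +5, a→g is +6, g→n is +7 — the shift increases by 1 each position. Letter i (0-indexed) is shifted by i+4, so successive shifts are 4, 5, 6, ….
Decoding tqgub: t−4=p, q−5=l, g−6=a, u−7=n, b−8=t.

plant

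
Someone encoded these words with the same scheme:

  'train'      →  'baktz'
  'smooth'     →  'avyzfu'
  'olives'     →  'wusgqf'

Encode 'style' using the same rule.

Each letter shifts forward by (position + 8), i.e. 8, 9, 10, … — the shift grows by one for each successive letter.
On style: s+8=a, t+9=c, y+10=i, l+11=w, e+12=q.

aciwq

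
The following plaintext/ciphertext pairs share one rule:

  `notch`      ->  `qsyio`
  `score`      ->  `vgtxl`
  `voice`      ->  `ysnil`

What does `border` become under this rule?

eswjlz

In notch: n→q is +3, o→s is +4, t→y is +5, c→i is +6 — the shift increases by 1 each position. Letter i (0-indexed) is shifted by i+3, so successive shifts are 3, 4, 5, ….
For border: b+3=e, o+4=s, r+5=w, d+6=j, e+7=l, r+8=z.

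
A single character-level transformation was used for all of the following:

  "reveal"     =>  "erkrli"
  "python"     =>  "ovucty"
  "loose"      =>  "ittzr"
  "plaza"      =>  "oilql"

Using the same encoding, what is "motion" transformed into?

Treating letters as 0–25, the rule is x ↦ 21x + 11 (mod 26).
On motion: m(12)→21·12+11≡3=d; o(14)→21·14+11≡19=t; t(19)→21·19+11≡20=u; i(8)→21·8+11≡23=x; o(14)→21·14+11≡19=t; n(13)→21·13+11≡24=y (all mod 26).

dtuxty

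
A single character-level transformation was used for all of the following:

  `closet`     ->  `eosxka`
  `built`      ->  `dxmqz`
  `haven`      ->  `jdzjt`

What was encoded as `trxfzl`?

In closet: c→e is +2, l→o is +3, o→s is +4, s→x is +5 — the shift increases by 1 each position. Each letter shifts forward by (position + 2), i.e. 2, 3, 4, … — the shift grows by one for each successive letter.
Reversing it on trxfzl: t−2=r, r−3=o, x−4=t, f−5=a, z−6=t, l−7=e.

rotate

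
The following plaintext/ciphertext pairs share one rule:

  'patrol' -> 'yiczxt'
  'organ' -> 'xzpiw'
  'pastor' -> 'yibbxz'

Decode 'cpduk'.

Shifts by position in patrol: pos 0: p→y (+9), pos 1: a→i (+8), pos 2: t→c (+9), pos 3: r→z (+8) — repeating every 2. The shifts repeat in a cycle of length 2: positions 0,1,… shift by +9, +8, then the pattern repeats.
Undoing it on cpduk: c−9=t, p−8=h, d−9=u, u−8=m, k−9=b.

thumb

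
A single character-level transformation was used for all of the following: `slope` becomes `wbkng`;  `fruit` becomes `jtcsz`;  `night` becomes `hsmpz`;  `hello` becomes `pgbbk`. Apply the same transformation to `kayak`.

s(18)→w(22) and l(11)→b(1) fit y≡3x+20 (mod 26); the inverse of 3 mod 26 is 9. Treating letters as 0–25, the rule is x ↦ 3x + 20 (mod 26).
For kayak: k(10)→3·10+20≡24=y; a(0)→3·0+20≡20=u; y(24)→3·24+20≡14=o; a(0)→3·0+20≡20=u; k(10)→3·10+20≡24=y (all mod 26).

yuouy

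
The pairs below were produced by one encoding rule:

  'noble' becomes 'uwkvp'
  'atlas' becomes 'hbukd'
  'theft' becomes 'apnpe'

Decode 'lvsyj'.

In noble: n→u is +7, o→w is +8, b→k is +9, l→v is +10 — the shift increases by 1 each position. The shift increases by 1 at each position, starting from +7: 7, 8, 9, ….
Undoing it on lvsyj: l−7=e, v−8=n, s−9=j, y−10=o, j−11=y.

enjoy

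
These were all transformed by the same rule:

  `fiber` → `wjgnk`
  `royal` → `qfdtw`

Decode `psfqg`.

The output letters match the input read backwards, each shifted +5: fiber reversed is rebif. The word is reversed, then every letter is shifted forward by 5.
Decoding psfqg: shift back: p−5=k, s−5=n, f−5=a, q−5=l, g−5=b → knalb; then reverse → blank.

blank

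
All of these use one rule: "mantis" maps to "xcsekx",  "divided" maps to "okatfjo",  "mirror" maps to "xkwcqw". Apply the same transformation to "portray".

The shifts repeat in a cycle of length 3: positions 0,1,… shift by +11, +2, +5, then the pattern repeats.
Applying it to portray: p+11=a, o+2=q, r+5=w, t+11=e, r+2=t, a+5=f, y+11=j.

aqwetfj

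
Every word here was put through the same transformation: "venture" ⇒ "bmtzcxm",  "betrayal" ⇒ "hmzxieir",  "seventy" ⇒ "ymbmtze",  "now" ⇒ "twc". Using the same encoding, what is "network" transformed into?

tmzcwxq

The shift depends on letter class: consonant v→b is +6, but vowel e→m is +8. Two shifts are in play — +8 for a/e/i/o/u, +6 for every other letter.
On network: n(cons)+6=t, e(vowel)+8=m, t(cons)+6=z, w(cons)+6=c, o(vowel)+8=w, r(cons)+6=x, k(cons)+6=q.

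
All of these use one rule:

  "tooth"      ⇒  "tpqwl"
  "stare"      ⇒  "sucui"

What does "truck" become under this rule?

tswfo

Letter i (0-indexed) is shifted by i+0, so successive shifts are 0, 1, 2, ….
On truck: t+0=t, r+1=s, u+2=w, c+3=f, k+4=o.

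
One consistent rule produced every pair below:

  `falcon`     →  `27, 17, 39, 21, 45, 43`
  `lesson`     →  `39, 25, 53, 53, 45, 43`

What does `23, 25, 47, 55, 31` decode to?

The formula is n = 2×(alphabet index, a=1) + 15.
Decoding 23, 25, 47, 55, 31: 23→(23−15)÷2=4=d, 25→(25−15)÷2=5=e, 47→(47−15)÷2=16=p, 55→(55−15)÷2=20=t, 31→(31−15)÷2=8=h.

depth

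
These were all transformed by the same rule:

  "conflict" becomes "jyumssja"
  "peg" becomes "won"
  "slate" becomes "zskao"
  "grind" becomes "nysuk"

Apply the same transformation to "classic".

The shift depends on letter class: consonant c→j is +7, but vowel o→y is +10. The rule splits by letter class: vowels +10, consonants +7.
For classic: c(cons)+7=j, l(cons)+7=s, a(vowel)+10=k, s(cons)+7=z, s(cons)+7=z, i(vowel)+10=s, c(cons)+7=j.

jskzzsj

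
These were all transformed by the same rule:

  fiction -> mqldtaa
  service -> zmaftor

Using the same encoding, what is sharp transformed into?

zpjba

Letter i (0-indexed) is shifted by i+7, so successive shifts are 7, 8, 9, ….
Applying it to sharp: s+7=z, h+8=p, a+9=j, r+10=b, p+11=a.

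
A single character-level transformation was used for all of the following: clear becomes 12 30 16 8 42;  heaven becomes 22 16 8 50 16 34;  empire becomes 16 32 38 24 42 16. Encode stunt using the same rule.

44 46 48 34 46

c(#3)→12 and l(#12)→30: differences scale by 2, so n = 2·pos + 6. The formula is n = 2×(alphabet index, a=1) + 6.
On stunt: s=19→44, t=20→46, u=21→48, n=14→34, t=20→46.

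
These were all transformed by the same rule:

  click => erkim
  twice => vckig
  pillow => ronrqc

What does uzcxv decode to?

start

Shifts by position in click: pos 0: c→e (+2), pos 1: l→r (+6), pos 2: i→k (+2), pos 3: c→i (+6) — repeating every 2. The shifts repeat in a cycle of length 2: positions 0,1,… shift by +2, +6, then the pattern repeats.
Decoding uzcxv: u−2=s, z−6=t, c−2=a, x−6=r, v−2=t.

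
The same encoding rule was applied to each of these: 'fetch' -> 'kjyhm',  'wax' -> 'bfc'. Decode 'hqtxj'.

close

It's a constant shift of +5 (ROT5).
Reversing it on hqtxj: h−5=c, q−5=l, t−5=o, x−5=s, j−5=e.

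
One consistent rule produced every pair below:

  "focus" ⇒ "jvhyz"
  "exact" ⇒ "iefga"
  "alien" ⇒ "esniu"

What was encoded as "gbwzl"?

Shifts by position in focus: pos 0: f→j (+4), pos 1: o→v (+7), pos 2: c→h (+5), pos 3: u→y (+4), pos 4: s→z (+7) — repeating every 3. A repeating key of period 3 is used — shifts +4, +7, +5 over and over.
Reversing it on gbwzl: g−4=c, b−7=u, w−5=r, z−4=v, l−7=e.

curve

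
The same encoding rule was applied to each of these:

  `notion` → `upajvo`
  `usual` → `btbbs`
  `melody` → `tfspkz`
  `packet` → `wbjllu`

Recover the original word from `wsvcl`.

probe

A repeating key of period 2 is used — shifts +7, +1 over and over.
Undoing it on wsvcl: w−7=p, s−1=r, v−7=o, c−1=b, l−7=e.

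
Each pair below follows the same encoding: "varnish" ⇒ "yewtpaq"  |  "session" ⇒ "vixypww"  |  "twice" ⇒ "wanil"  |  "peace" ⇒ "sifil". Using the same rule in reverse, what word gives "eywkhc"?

In varnish: v→y is +3, a→e is +4, r→w is +5, n→t is +6 — the shift increases by 1 each position. Letter i (0-indexed) is shifted by i+3, so successive shifts are 3, 4, 5, ….
Reversing it on eywkhc: e−3=b, y−4=u, w−5=r, k−6=e, h−7=a, c−8=u.

bureau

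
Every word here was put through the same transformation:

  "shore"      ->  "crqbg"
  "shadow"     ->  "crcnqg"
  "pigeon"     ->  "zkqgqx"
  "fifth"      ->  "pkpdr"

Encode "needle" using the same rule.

The shift depends on letter class: consonant s→c is +10, but vowel o→q is +2. Two shifts are in play — +2 for a/e/i/o/u, +10 for every other letter.
For needle: n(cons)+10=x, e(vowel)+2=g, e(vowel)+2=g, d(cons)+10=n, l(cons)+10=v, e(vowel)+2=g.

xggnvg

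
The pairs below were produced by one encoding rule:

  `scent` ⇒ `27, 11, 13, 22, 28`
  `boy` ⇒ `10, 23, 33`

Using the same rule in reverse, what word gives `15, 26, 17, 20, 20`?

grill

s is letter #19 and maps to 27: an offset of 8. Letters become their 1-based position plus 8 (so a→9, b→10, …).
Decoding 15, 26, 17, 20, 20: 15→(15−8)÷1=7=g, 26→(26−8)÷1=18=r, 17→(17−8)÷1=9=i, 20→(20−8)÷1=12=l, 20→(20−8)÷1=12=l.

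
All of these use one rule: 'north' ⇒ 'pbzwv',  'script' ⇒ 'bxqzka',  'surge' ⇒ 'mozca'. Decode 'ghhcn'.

fuzzy

The word is reversed, then every letter is shifted forward by 8.
Decoding ghhcn: shift back: g−8=y, h−8=z, h−8=z, c−8=u, n−8=f → yzzuf; then reverse → fuzzy.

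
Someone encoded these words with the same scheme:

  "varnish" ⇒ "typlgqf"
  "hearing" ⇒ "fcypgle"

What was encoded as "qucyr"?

It's a constant shift of +24 (ROT24).
Undoing it on qucyr: q−24=s, u−24=w, c−24=e, y−24=a, r−24=t.

sweat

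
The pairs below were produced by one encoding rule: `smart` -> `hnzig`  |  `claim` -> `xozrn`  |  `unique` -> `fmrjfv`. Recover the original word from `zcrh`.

This is the alphabet-reversal cipher (Atbash): a becomes z, b becomes y, etc.
Undoing it on zcrh: z↔a, c↔x, r↔i, h↔s.

axis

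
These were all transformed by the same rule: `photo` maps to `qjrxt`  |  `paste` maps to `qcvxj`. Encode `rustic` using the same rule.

Letter i (0-indexed) is shifted by i+1, so successive shifts are 1, 2, 3, ….
Applying it to rustic: r+1=s, u+2=w, s+3=v, t+4=x, i+5=n, c+6=i.

swvxni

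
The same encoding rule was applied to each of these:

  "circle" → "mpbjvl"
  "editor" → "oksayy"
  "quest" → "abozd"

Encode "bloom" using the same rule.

lsyvw

Shifts by position in circle: pos 0: c→m (+10), pos 1: i→p (+7), pos 2: r→b (+10), pos 3: c→j (+7) — repeating every 2. It's a Vigenère-style cipher with numeric key [10,7]: position i shifts by key[i mod 2].
On bloom: b+10=l, l+7=s, o+10=y, o+7=v, m+10=w.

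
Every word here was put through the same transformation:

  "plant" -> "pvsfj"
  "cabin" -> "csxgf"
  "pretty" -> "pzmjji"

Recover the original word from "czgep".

crisp

This is an affine cipher: with a=0,…,z=25, each position x becomes (5x+18) mod 26.
Decoding czgep: c(2)→21·(2−18)≡2=c; z(25)→21·(25−18)≡17=r; g(6)→21·(6−18)≡8=i; e(4)→21·(4−18)≡18=s; p(15)→21·(15−18)≡15=p (all mod 26).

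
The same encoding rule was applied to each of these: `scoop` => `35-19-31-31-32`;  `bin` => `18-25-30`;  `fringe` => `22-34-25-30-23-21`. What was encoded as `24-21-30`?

Letters become their 1-based position plus 16 (so a→17, b→18, …).
Undoing it on 24-21-30: 24→(24−16)÷1=8=h, 21→(21−16)÷1=5=e, 30→(30−16)÷1=14=n.

hen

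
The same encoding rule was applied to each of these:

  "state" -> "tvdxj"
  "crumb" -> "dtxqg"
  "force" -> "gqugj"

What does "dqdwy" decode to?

coast

In state: s→t is +1, t→v is +2, a→d is +3, t→x is +4 — the shift increases by 1 each position. Letter i (0-indexed) is shifted by i+1, so successive shifts are 1, 2, 3, ….
Decoding dqdwy: d−1=c, q−2=o, d−3=a, w−4=s, y−5=t.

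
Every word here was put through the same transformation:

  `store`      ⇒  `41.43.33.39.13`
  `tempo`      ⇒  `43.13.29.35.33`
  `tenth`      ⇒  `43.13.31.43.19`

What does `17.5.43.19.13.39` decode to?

s(#19)→41 and t(#20)→43: differences scale by 2, so n = 2·pos + 3. The formula is n = 2×(alphabet index, a=1) + 3.
Reversing it on 17.5.43.19.13.39: 17→(17−3)÷2=7=g, 5→(5−3)÷2=1=a, 43→(43−3)÷2=20=t, 19→(19−3)÷2=8=h, 13→(13−3)÷2=5=e, 39→(39−3)÷2=18=r.

gather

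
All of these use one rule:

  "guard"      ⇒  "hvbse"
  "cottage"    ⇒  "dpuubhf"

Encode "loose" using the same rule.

Compare letters: g→h is +1, u→v is +1, a→b is +1 — a constant shift. Every letter moves 1 place later in the alphabet, wrapping around z→a.
Applying it to loose: l+1=m, o+1=p, o+1=p, s+1=t, e+1=f.

mpptf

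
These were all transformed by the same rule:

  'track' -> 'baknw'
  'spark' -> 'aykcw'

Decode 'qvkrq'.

image

In track: t→b is +8, r→a is +9, a→k is +10, c→n is +11 — the shift increases by 1 each position. Each letter shifts forward by (position + 8), i.e. 8, 9, 10, … — the shift grows by one for each successive letter.
Undoing it on qvkrq: q−8=i, v−9=m, k−10=a, r−11=g, q−12=e.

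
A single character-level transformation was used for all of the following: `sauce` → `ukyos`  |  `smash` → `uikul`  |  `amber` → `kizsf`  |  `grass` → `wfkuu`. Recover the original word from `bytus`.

s(18)→u(20) and a(0)→k(10) fit y≡15x+10 (mod 26); the inverse of 15 mod 26 is 7. This is an affine cipher: with a=0,…,z=25, each position x becomes (15x+10) mod 26.
Reversing it on bytus: b(1)→7·(1−10)≡15=p; y(24)→7·(24−10)≡20=u; t(19)→7·(19−10)≡11=l; u(20)→7·(20−10)≡18=s; s(18)→7·(18−10)≡4=e (all mod 26).

pulse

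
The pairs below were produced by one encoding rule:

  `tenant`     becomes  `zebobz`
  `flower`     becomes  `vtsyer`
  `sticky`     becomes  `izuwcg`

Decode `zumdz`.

t(19)→z(25) and e(4)→e(4) fit y≡17x+14 (mod 26); the inverse of 17 mod 26 is 23. This is an affine cipher: with a=0,…,z=25, each position x becomes (17x+14) mod 26.
Decoding zumdz: z(25)→23·(25−14)≡19=t; u(20)→23·(20−14)≡8=i; m(12)→23·(12−14)≡6=g; d(3)→23·(3−14)≡7=h; z(25)→23·(25−14)≡19=t (all mod 26).

tight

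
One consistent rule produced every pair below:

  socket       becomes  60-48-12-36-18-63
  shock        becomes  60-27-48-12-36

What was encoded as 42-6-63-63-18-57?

matter

With a=1..z=26, the number is 3·pos + 3.
Reversing it on 42-6-63-63-18-57: 42→(42−3)÷3=13=m, 6→(6−3)÷3=1=a, 63→(63−3)÷3=20=t, 63→(63−3)÷3=20=t, 18→(18−3)÷3=5=e, 57→(57−3)÷3=18=r.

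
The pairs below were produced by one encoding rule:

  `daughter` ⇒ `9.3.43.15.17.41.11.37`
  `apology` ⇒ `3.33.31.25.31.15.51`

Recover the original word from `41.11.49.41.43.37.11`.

d(#4)→9 and a(#1)→3: differences scale by 2, so n = 2·pos + 1. Each letter becomes 2×(its alphabet position, a=1..z=26) + 1.
Decoding 41.11.49.41.43.37.11: 41→(41−1)÷2=20=t, 11→(11−1)÷2=5=e, 49→(49−1)÷2=24=x, 41→(41−1)÷2=20=t, 43→(43−1)÷2=21=u, 37→(37−1)÷2=18=r, 11→(11−1)÷2=5=e.

texture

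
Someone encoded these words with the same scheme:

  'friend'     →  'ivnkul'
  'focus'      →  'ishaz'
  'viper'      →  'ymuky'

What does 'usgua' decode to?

robot

In friend: f→i is +3, r→v is +4, i→n is +5, e→k is +6 — the shift increases by 1 each position. The shift increases by 1 at each position, starting from +3: 3, 4, 5, ….
Undoing it on usgua: u−3=r, s−4=o, g−5=b, u−6=o, a−7=t.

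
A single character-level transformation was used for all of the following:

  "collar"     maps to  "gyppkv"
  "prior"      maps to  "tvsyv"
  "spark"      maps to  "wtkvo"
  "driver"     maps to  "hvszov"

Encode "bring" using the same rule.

Two shifts are in play — +10 for a/e/i/o/u, +4 for every other letter.
Applying it to bring: b(cons)+4=f, r(cons)+4=v, i(vowel)+10=s, n(cons)+4=r, g(cons)+4=k.

fvsrk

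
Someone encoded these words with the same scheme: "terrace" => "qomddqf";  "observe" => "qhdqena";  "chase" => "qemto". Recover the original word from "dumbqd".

The output letters match the input read backwards, each shifted +12: terrace reversed is ecarret. Two steps: reverse the string, then apply a Caesar shift of +12.
Undoing it on dumbqd: shift back: d−12=r, u−12=i, m−12=a, b−12=p, q−12=e, d−12=r → riaper; then reverse → repair.

repair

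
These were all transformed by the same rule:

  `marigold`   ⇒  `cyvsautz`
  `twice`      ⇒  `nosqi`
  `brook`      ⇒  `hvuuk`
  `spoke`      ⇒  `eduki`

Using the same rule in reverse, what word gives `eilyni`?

senate

m(12)→c(2) and a(0)→y(24) fit y≡9x+24 (mod 26); the inverse of 9 mod 26 is 3. This is an affine cipher: with a=0,…,z=25, each position x becomes (9x+24) mod 26.
Decoding eilyni: e(4)→3·(4−24)≡18=s; i(8)→3·(8−24)≡4=e; l(11)→3·(11−24)≡13=n; y(24)→3·(24−24)≡0=a; n(13)→3·(13−24)≡19=t; i(8)→3·(8−24)≡4=e (all mod 26).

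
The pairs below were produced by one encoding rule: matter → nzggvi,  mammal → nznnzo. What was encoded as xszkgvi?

chapter

Each pair mirrors across the alphabet (m↔n, a↔z, t↔g): positions sum to 25. Letters are reflected about the middle of the alphabet (position → 25−position): Atbash.
Decoding xszkgvi: x↔c, s↔h, z↔a, k↔p, g↔t, v↔e, i↔r.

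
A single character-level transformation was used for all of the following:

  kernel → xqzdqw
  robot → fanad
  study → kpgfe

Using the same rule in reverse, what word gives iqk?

The output letters match the input read backwards, each shifted +12: kernel reversed is lenrek. Two steps: reverse the string, then apply a Caesar shift of +12.
Undoing it on iqk: shift back: i−12=w, q−12=e, k−12=y → wey; then reverse → yew.

yew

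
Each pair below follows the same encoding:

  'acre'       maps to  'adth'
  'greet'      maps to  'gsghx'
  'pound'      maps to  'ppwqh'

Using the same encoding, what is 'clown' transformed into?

cmqzr

Letter i (0-indexed) is shifted by i+0, so successive shifts are 0, 1, 2, ….
Applying it to clown: c+0=c, l+1=m, o+2=q, w+3=z, n+4=r.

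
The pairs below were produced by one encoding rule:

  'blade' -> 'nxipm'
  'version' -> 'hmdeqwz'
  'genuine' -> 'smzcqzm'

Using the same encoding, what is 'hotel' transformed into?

twfmx

The shift depends on letter class: consonant b→n is +12, but vowel a→i is +8. The rule splits by letter class: vowels +8, consonants +12.
On hotel: h(cons)+12=t, o(vowel)+8=w, t(cons)+12=f, e(vowel)+8=m, l(cons)+12=x.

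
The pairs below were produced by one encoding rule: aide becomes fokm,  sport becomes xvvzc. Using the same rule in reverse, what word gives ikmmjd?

In aide: a→f is +5, i→o is +6, d→k is +7, e→m is +8 — the shift increases by 1 each position. The shift increases by 1 at each position, starting from +5: 5, 6, 7, ….
Decoding ikmmjd: i−5=d, k−6=e, m−7=f, m−8=e, j−9=a, d−10=t.

defeat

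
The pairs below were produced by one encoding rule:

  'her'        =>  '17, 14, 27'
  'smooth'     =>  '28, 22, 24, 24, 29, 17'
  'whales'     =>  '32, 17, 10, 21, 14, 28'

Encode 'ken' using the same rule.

h is letter #8 and maps to 17: an offset of 9. The number is (letter's place in the alphabet, a=1) + 9.
Applying it to ken: k=11→20, e=5→14, n=14→23.

20, 14, 23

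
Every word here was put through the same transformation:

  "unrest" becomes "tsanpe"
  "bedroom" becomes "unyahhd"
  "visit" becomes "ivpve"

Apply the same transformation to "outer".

u(20)→t(19) and n(13)→s(18) fit y≡15x+5 (mod 26); the inverse of 15 mod 26 is 7. Each letter's alphabet position (a=0..z=25) is mapped through 15·x+5 mod 26 — an affine cipher.
On outer: o(14)→15·14+5≡7=h; u(20)→15·20+5≡19=t; t(19)→15·19+5≡4=e; e(4)→15·4+5≡13=n; r(17)→15·17+5≡0=a (all mod 26).

htena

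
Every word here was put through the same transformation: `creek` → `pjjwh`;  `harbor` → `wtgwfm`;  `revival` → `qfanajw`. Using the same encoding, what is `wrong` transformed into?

lstwb

The output letters match the input read backwards, each shifted +5: creek reversed is keerc. Read the word backwards and shift each letter +5.
For wrong: reverse → gnorw; then shift: g+5=l, n+5=s, o+5=t, r+5=w, w+5=b.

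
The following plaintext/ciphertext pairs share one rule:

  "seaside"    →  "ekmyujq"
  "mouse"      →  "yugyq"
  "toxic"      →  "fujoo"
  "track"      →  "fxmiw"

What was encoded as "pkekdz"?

Shifts by position in seaside: pos 0: s→e (+12), pos 1: e→k (+6), pos 2: a→m (+12), pos 3: s→y (+6) — repeating every 2. It's a Vigenère-style cipher with numeric key [12,6]: position i shifts by key[i mod 2].
Decoding pkekdz: p−12=d, k−6=e, e−12=s, k−6=e, d−12=r, z−6=t.

desert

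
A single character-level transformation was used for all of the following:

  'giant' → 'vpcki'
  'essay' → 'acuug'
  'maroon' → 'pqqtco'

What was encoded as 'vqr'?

pot

The output letters match the input read backwards, each shifted +2: giant reversed is tnaig. Two steps: reverse the string, then apply a Caesar shift of +2.
Undoing it on vqr: shift back: v−2=t, q−2=o, r−2=p → top; then reverse → pot.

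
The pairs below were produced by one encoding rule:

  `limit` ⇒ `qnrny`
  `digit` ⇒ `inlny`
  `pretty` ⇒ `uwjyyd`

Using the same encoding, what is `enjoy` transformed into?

jsotd

Compare letters: l→q is +5, i→n is +5, m→r is +5 — a constant shift. This is a Caesar cipher with shift 5.
Applying it to enjoy: e+5=j, n+5=s, j+5=o, o+5=t, y+5=d.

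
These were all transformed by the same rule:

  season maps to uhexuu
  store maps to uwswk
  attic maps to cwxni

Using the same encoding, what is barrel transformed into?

Each letter shifts forward by (position + 2), i.e. 2, 3, 4, … — the shift grows by one for each successive letter.
Applying it to barrel: b+2=d, a+3=d, r+4=v, r+5=w, e+6=k, l+7=s.

ddvwks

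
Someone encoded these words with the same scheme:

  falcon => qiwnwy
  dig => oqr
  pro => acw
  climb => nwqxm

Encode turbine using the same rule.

The shift depends on letter class: consonant f→q is +11, but vowel a→i is +8. Two shifts are in play — +8 for a/e/i/o/u, +11 for every other letter.
For turbine: t(cons)+11=e, u(vowel)+8=c, r(cons)+11=c, b(cons)+11=m, i(vowel)+8=q, n(cons)+11=y, e(vowel)+8=m.

eccmqym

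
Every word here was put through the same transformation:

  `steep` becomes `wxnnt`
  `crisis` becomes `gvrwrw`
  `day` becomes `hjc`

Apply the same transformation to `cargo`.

The shift depends on letter class: consonant s→w is +4, but vowel e→n is +9. Two shifts are in play — +9 for a/e/i/o/u, +4 for every other letter.
Applying it to cargo: c(cons)+4=g, a(vowel)+9=j, r(cons)+4=v, g(cons)+4=k, o(vowel)+9=x.

gjvkx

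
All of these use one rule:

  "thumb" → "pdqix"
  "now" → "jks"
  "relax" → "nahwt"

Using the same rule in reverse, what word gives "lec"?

pig

Compare letters: t→p is +22, h→d is +22, u→q is +22 — a constant shift. Every letter moves 22 places later in the alphabet, wrapping around z→a.
Reversing it on lec: l−22=p, e−22=i, c−22=g.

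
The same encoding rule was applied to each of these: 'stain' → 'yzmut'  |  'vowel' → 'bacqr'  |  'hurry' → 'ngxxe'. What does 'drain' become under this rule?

jxmut

Two shifts are in play — +12 for a/e/i/o/u, +6 for every other letter.
For drain: d(cons)+6=j, r(cons)+6=x, a(vowel)+12=m, i(vowel)+12=u, n(cons)+6=t.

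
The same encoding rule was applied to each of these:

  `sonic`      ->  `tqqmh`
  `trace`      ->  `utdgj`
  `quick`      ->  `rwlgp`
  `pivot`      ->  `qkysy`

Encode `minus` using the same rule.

nkqyx

Letter i (0-indexed) is shifted by i+1, so successive shifts are 1, 2, 3, ….
For minus: m+1=n, i+2=k, n+3=q, u+4=y, s+5=x.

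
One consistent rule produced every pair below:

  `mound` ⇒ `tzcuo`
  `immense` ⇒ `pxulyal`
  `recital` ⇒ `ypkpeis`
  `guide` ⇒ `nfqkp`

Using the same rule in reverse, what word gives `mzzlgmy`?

forever

Shifts by position in mound: pos 0: m→t (+7), pos 1: o→z (+11), pos 2: u→c (+8), pos 3: n→u (+7), pos 4: d→o (+11) — repeating every 3. A repeating key of period 3 is used — shifts +7, +11, +8 over and over.
Undoing it on mzzlgmy: m−7=f, z−11=o, z−8=r, l−7=e, g−11=v, m−8=e, y−7=r.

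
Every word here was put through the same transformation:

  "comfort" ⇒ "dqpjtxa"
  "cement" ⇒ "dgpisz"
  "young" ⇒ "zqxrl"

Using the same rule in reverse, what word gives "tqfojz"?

socket

In comfort: c→d is +1, o→q is +2, m→p is +3, f→j is +4 — the shift increases by 1 each position. The shift increases by 1 at each position, starting from +1: 1, 2, 3, ….
Reversing it on tqfojz: t−1=s, q−2=o, f−3=c, o−4=k, j−5=e, z−6=t.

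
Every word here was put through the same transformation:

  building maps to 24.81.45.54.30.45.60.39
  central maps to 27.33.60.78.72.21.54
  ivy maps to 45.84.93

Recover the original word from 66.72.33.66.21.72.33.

prepare

The formula is n = 3×(alphabet index, a=1) + 18.
Decoding 66.72.33.66.21.72.33: 66→(66−18)÷3=16=p, 72→(72−18)÷3=18=r, 33→(33−18)÷3=5=e, 66→(66−18)÷3=16=p, 21→(21−18)÷3=1=a, 72→(72−18)÷3=18=r, 33→(33−18)÷3=5=e.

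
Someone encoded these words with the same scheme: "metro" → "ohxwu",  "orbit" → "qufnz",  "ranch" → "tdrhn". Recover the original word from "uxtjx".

In metro: m→o is +2, e→h is +3, t→x is +4, r→w is +5 — the shift increases by 1 each position. Each letter shifts forward by (position + 2), i.e. 2, 3, 4, … — the shift grows by one for each successive letter.
Reversing it on uxtjx: u−2=s, x−3=u, t−4=p, j−5=e, x−6=r.

super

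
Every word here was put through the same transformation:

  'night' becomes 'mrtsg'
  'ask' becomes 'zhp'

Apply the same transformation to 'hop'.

slk

Each pair mirrors across the alphabet (n↔m, i↔r, g↔t): positions sum to 25. Letters are reflected about the middle of the alphabet (position → 25−position): Atbash.
Applying it to hop: h↔s, o↔l, p↔k.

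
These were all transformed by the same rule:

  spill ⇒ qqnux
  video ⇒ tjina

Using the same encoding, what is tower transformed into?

wjbty

The output letters match the input read backwards, each shifted +5: spill reversed is llips. The word is reversed, then every letter is shifted forward by 5.
For tower: reverse → rewot; then shift: r+5=w, e+5=j, w+5=b, o+5=t, t+5=y.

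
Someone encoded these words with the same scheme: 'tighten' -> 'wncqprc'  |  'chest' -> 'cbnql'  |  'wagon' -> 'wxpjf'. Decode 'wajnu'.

The output letters match the input read backwards, each shifted +9: tighten reversed is nethgit. Two steps: reverse the string, then apply a Caesar shift of +9.
Decoding wajnu: shift back: w−9=n, a−9=r, j−9=a, n−9=e, u−9=l → nrael; then reverse → learn.

learn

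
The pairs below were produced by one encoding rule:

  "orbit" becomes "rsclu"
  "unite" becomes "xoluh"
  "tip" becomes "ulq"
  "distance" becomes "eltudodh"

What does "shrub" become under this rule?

The shift depends on letter class: consonant r→s is +1, but vowel o→r is +3. The rule splits by letter class: vowels +3, consonants +1.
Applying it to shrub: s(cons)+1=t, h(cons)+1=i, r(cons)+1=s, u(vowel)+3=x, b(cons)+1=c.

tisxc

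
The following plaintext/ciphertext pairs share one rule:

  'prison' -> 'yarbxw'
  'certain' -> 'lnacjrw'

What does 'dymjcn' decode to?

update

Each letter is shifted forward by 9 in the alphabet (a Caesar shift of +9).
Reversing it on dymjcn: d−9=u, y−9=p, m−9=d, j−9=a, c−9=t, n−9=e.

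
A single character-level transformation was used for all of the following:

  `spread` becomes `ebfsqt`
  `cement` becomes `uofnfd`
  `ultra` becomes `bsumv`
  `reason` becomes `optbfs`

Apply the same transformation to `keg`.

hfl

Read the word backwards and shift each letter +1.
For keg: reverse → gek; then shift: g+1=h, e+1=f, k+1=l.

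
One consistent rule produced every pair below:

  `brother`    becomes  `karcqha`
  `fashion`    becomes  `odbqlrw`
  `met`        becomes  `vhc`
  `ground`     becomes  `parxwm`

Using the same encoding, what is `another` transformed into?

dwrcqha

Vowels shift forward by 3 and consonants shift forward by 9.
Applying it to another: a(vowel)+3=d, n(cons)+9=w, o(vowel)+3=r, t(cons)+9=c, h(cons)+9=q, e(vowel)+3=h, r(cons)+9=a.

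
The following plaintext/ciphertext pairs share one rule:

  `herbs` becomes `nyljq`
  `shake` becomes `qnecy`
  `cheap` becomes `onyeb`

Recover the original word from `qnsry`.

shine

This is an affine cipher: with a=0,…,z=25, each position x becomes (5x+4) mod 26.
Decoding qnsry: q(16)→21·(16−4)≡18=s; n(13)→21·(13−4)≡7=h; s(18)→21·(18−4)≡8=i; r(17)→21·(17−4)≡13=n; y(24)→21·(24−4)≡4=e (all mod 26).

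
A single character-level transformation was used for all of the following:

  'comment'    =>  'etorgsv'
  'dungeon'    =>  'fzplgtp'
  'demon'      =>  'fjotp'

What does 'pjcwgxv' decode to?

nearest

It's a Vigenère-style cipher with numeric key [2,5]: position i shifts by key[i mod 2].
Decoding pjcwgxv: p−2=n, j−5=e, c−2=a, w−5=r, g−2=e, x−5=s, v−2=t.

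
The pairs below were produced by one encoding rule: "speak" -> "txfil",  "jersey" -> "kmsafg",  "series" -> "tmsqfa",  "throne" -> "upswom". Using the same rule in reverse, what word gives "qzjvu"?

The shifts repeat in a cycle of length 2: positions 0,1,… shift by +1, +8, then the pattern repeats.
Undoing it on qzjvu: q−1=p, z−8=r, j−1=i, v−8=n, u−1=t.

print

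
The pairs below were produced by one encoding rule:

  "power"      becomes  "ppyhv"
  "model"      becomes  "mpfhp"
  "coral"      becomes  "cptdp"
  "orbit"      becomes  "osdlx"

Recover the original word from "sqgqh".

In power: p→p is +0, o→p is +1, w→y is +2, e→h is +3 — the shift increases by 1 each position. The shift increases by 1 at each position, starting from +0: 0, 1, 2, ….
Reversing it on sqgqh: s−0=s, q−1=p, g−2=e, q−3=n, h−4=d.

spend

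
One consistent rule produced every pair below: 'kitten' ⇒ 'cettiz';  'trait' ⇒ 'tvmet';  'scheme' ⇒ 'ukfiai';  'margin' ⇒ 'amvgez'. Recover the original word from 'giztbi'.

k(10)→c(2) and i(8)→e(4) fit y≡25x+12 (mod 26); the inverse of 25 mod 26 is 25. Treating letters as 0–25, the rule is x ↦ 25x + 12 (mod 26).
Reversing it on giztbi: g(6)→25·(6−12)≡6=g; i(8)→25·(8−12)≡4=e; z(25)→25·(25−12)≡13=n; t(19)→25·(19−12)≡19=t; b(1)→25·(1−12)≡11=l; i(8)→25·(8−12)≡4=e (all mod 26).

gentle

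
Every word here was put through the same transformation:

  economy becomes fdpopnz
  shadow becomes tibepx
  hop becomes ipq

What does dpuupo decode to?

cotton

Compare letters: e→f is +1, c→d is +1, o→p is +1 — a constant shift. Every letter moves 1 place later in the alphabet, wrapping around z→a.
Decoding dpuupo: d−1=c, p−1=o, u−1=t, u−1=t, p−1=o, o−1=n.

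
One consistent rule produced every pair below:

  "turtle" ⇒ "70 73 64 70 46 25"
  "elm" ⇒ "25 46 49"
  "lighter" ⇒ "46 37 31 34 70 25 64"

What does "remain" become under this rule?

t(#20)→70 and u(#21)→73: differences scale by 3, so n = 3·pos + 10. Each letter becomes 3×(its alphabet position, a=1..z=26) + 10.
On remain: r=18→64, e=5→25, m=13→49, a=1→13, i=9→37, n=14→52.

64 25 49 13 37 52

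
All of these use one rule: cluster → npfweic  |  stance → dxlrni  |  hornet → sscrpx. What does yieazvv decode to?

network

It's a Vigenère-style cipher with numeric key [11,4]: position i shifts by key[i mod 2].
Decoding yieazvv: y−11=n, i−4=e, e−11=t, a−4=w, z−11=o, v−4=r, v−11=k.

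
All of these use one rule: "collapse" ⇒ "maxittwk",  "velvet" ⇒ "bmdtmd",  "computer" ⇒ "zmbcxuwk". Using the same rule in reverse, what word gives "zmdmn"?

fever

The output letters match the input read backwards, each shifted +8: collapse reversed is espalloc. Two steps: reverse the string, then apply a Caesar shift of +8.
Reversing it on zmdmn: shift back: z−8=r, m−8=e, d−8=v, m−8=e, n−8=f → revef; then reverse → fever.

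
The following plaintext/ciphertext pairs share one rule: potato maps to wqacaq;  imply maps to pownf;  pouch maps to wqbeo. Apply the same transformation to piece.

Shifts by position in potato: pos 0: p→w (+7), pos 1: o→q (+2), pos 2: t→a (+7), pos 3: a→c (+2) — repeating every 2. The shifts repeat in a cycle of length 2: positions 0,1,… shift by +7, +2, then the pattern repeats.
Applying it to piece: p+7=w, i+2=k, e+7=l, c+2=e, e+7=l.

wklel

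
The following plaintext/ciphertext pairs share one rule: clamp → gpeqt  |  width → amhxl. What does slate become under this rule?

Compare letters: c→g is +4, l→p is +4, a→e is +4 — a constant shift. This is a Caesar cipher with shift 4.
For slate: s+4=w, l+4=p, a+4=e, t+4=x, e+4=i.

wpexi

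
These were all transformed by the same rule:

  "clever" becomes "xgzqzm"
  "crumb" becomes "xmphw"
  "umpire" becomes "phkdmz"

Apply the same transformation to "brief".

wmdza

Compare letters: c→x is +21, l→g is +21, e→z is +21 — a constant shift. This is a Caesar cipher with shift 21.
On brief: b+21=w, r+21=m, i+21=d, e+21=z, f+21=a.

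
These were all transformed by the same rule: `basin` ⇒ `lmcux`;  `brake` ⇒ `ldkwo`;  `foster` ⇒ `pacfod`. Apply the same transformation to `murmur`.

wgbyed

Shifts by position in basin: pos 0: b→l (+10), pos 1: a→m (+12), pos 2: s→c (+10), pos 3: i→u (+12) — repeating every 2. The shifts repeat in a cycle of length 2: positions 0,1,… shift by +10, +12, then the pattern repeats.
Applying it to murmur: m+10=w, u+12=g, r+10=b, m+12=y, u+10=e, r+12=d.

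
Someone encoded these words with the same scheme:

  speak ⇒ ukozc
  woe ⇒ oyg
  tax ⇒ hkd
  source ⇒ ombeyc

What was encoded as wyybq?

Two steps: reverse the string, then apply a Caesar shift of +10.
Decoding wyybq: shift back: w−10=m, y−10=o, y−10=o, b−10=r, q−10=g → moorg; then reverse → groom.

groom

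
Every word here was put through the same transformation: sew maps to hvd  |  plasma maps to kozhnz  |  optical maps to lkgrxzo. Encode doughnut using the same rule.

Each pair mirrors across the alphabet (s↔h, e↔v, w↔d): positions sum to 25. Each letter is replaced by its mirror in the alphabet: a↔z, b↔y, c↔x, and so on (the Atbash cipher).
For doughnut: d↔w, o↔l, u↔f, g↔t, h↔s, n↔m, u↔f, t↔g.

wlftsmfg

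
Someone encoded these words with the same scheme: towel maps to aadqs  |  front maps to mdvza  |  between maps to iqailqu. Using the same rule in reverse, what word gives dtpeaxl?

The shifts repeat in a cycle of length 2: positions 0,1,… shift by +7, +12, then the pattern repeats.
Undoing it on dtpeaxl: d−7=w, t−12=h, p−7=i, e−12=s, a−7=t, x−12=l, l−7=e.

whistle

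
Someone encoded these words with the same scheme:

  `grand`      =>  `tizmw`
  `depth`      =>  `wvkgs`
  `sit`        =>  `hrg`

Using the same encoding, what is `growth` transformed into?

tildgs

Each pair mirrors across the alphabet (g↔t, r↔i, a↔z): positions sum to 25. Letters are reflected about the middle of the alphabet (position → 25−position): Atbash.
On growth: g↔t, r↔i, o↔l, w↔d, t↔g, h↔s.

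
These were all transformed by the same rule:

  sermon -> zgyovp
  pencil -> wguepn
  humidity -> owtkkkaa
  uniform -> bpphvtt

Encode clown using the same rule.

jnvyu

Shifts by position in sermon: pos 0: s→z (+7), pos 1: e→g (+2), pos 2: r→y (+7), pos 3: m→o (+2) — repeating every 2. It's a Vigenère-style cipher with numeric key [7,2]: position i shifts by key[i mod 2].
On clown: c+7=j, l+2=n, o+7=v, w+2=y, n+7=u.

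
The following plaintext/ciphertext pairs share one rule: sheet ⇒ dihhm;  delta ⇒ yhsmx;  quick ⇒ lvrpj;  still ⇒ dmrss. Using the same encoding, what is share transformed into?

dixuh

s(18)→d(3) and h(7)→i(8) fit y≡9x+23 (mod 26); the inverse of 9 mod 26 is 3. Each letter's alphabet position (a=0..z=25) is mapped through 9·x+23 mod 26 — an affine cipher.
Applying it to share: s(18)→9·18+23≡3=d; h(7)→9·7+23≡8=i; a(0)→9·0+23≡23=x; r(17)→9·17+23≡20=u; e(4)→9·4+23≡7=h (all mod 26).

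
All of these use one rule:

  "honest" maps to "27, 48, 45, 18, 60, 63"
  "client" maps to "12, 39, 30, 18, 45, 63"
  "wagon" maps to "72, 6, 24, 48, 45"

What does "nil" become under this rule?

h(#8)→27 and o(#15)→48: differences scale by 3, so n = 3·pos + 3. The formula is n = 3×(alphabet index, a=1) + 3.
For nil: n=14→45, i=9→30, l=12→39.

45, 30, 39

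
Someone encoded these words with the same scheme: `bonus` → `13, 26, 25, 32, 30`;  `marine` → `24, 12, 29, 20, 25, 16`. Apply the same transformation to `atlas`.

Each letter is replaced by its alphabet position (a=1..z=26) + 11.
For atlas: a=1→12, t=20→31, l=12→23, a=1→12, s=19→30.

12, 31, 23, 12, 30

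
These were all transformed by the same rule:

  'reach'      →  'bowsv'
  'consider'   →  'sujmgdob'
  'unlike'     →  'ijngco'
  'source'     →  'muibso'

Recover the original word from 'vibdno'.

r(17)→b(1) and e(4)→o(14) fit y≡11x+22 (mod 26); the inverse of 11 mod 26 is 19. This is an affine cipher: with a=0,…,z=25, each position x becomes (11x+22) mod 26.
Reversing it on vibdno: v(21)→19·(21−22)≡7=h; i(8)→19·(8−22)≡20=u; b(1)→19·(1−22)≡17=r; d(3)→19·(3−22)≡3=d; n(13)→19·(13−22)≡11=l; o(14)→19·(14−22)≡4=e (all mod 26).

hurdle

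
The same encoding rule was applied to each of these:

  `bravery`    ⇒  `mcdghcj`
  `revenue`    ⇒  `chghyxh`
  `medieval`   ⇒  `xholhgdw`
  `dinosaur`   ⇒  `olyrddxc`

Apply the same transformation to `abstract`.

The shift depends on letter class: consonant b→m is +11, but vowel a→d is +3. Two shifts are in play — +3 for a/e/i/o/u, +11 for every other letter.
On abstract: a(vowel)+3=d, b(cons)+11=m, s(cons)+11=d, t(cons)+11=e, r(cons)+11=c, a(vowel)+3=d, c(cons)+11=n, t(cons)+11=e.

dmdecdne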